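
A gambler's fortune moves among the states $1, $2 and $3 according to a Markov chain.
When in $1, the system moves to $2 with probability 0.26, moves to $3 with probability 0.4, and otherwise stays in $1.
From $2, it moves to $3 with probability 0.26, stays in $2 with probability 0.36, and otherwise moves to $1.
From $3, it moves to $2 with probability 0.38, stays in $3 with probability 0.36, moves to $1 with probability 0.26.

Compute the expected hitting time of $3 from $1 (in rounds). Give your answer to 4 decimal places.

Let t(s) be the expected number of rounds to first reach $3 from state s, with t($3) = 0. Conditioning on the first round:
t($1) = 1 + 0.34·t($1) + 0.26·t($2)
t($2) = 1 + 0.38·t($1) + 0.36·t($2)
Solving: t($1) = 2.7812, t($2) = 3.2138.
Expected rounds from $1 to $3: 2.7812.

2.7812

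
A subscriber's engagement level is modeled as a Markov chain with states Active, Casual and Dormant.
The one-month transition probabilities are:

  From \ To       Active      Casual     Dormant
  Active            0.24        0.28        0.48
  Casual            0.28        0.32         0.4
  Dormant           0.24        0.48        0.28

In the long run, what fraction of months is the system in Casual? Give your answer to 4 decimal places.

Let the stationary distribution be π with π = πP and π_1 + π_2 + π_3 = 1.
π_1 = 0.24·π_1 + 0.28·π_2 + 0.24·π_3
π_2 = 0.28·π_1 + 0.32·π_2 + 0.48·π_3
Solving with the normalization constraint gives π = (0.2548, 0.3699, 0.3753).
So the stationary probability of Casual is 0.3699.

0.3699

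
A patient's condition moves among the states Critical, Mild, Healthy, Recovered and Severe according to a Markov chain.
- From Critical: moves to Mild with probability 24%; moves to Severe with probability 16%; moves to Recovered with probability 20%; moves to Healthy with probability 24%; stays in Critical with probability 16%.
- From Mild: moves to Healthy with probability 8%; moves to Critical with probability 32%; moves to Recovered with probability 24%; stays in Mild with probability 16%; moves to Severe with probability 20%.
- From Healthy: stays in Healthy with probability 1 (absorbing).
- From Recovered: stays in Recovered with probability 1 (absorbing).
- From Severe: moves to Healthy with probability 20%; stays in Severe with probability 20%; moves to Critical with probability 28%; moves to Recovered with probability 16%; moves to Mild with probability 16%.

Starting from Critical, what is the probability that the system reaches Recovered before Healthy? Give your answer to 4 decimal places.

0.5023

Let h(s) be the probability of absorption at Recovered starting from transient state s. Then h(Recovered) = 1 and h(Healthy) = 0. By first-step analysis:
h(Critical) = 0.16·h(Critical) + 0.24·h(Mild) + 0.24·0 + 0.2·1 + 0.16·h(Severe)
h(Mild) = 0.32·h(Critical) + 0.16·h(Mild) + 0.08·0 + 0.24·1 + 0.2·h(Severe)
h(Severe) = 0.28·h(Critical) + 0.16·h(Mild) + 0.2·0 + 0.16·1 + 0.2·h(Severe)
Solving: h(Critical) = 0.5023, h(Mild) = 0.5949, h(Severe) = 0.4948.
Starting from Critical, the probability is 0.5023.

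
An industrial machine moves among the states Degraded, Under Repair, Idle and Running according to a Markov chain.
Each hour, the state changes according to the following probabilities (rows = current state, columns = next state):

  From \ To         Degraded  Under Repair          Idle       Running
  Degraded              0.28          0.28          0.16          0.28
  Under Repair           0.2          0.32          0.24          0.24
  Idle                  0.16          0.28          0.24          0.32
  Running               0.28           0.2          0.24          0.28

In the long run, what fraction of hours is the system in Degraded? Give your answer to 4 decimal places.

0.2319

Let the stationary distribution be π with π = πP and π_1 + π_2 + π_3 + π_4 = 1.
π_1 = 0.28·π_1 + 0.2·π_2 + 0.16·π_3 + 0.28·π_4
π_2 = 0.28·π_1 + 0.32·π_2 + 0.28·π_3 + 0.2·π_4
π_3 = 0.16·π_1 + 0.24·π_2 + 0.24·π_3 + 0.24·π_4
Solving with the normalization constraint gives π = (0.2319, 0.2685, 0.2214, 0.2781).
So the stationary probability of Degraded is 0.2319.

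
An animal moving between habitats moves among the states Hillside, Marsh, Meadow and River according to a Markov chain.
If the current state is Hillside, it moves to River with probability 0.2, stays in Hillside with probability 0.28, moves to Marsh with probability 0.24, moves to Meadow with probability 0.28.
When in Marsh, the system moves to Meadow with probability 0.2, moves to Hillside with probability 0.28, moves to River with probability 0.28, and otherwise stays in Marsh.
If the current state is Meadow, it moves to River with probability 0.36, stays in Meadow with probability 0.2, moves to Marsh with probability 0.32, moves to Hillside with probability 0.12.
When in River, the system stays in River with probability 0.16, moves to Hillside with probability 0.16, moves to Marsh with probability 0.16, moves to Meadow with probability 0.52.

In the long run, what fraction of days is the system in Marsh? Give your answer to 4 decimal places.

Let the stationary distribution be π with π = πP and π_1 + π_2 + π_3 + π_4 = 1.
π_1 = 0.28·π_1 + 0.28·π_2 + 0.12·π_3 + 0.16·π_4
π_2 = 0.24·π_1 + 0.24·π_2 + 0.32·π_3 + 0.16·π_4
π_3 = 0.28·π_1 + 0.2·π_2 + 0.2·π_3 + 0.52·π_4
Solving with the normalization constraint gives π = (0.2014, 0.2433, 0.2983, 0.2569).
So the stationary probability of Marsh is 0.2433.

0.2433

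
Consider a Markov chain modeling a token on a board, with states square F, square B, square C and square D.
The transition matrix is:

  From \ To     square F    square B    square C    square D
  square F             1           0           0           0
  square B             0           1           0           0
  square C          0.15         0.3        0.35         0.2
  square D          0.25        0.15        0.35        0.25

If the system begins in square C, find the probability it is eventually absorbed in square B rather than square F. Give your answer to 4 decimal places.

Let h(s) be the probability of absorption at square B starting from transient state s. Then h(square B) = 1 and h(square F) = 0. By first-step analysis:
h(square C) = 0.15·0 + 0.3·1 + 0.35·h(square C) + 0.2·h(square D)
h(square D) = 0.25·0 + 0.15·1 + 0.35·h(square C) + 0.25·h(square D)
Solving: h(square C) = 0.6108, h(square D) = 0.4850.
Starting from square C, the probability is 0.6108.

0.6108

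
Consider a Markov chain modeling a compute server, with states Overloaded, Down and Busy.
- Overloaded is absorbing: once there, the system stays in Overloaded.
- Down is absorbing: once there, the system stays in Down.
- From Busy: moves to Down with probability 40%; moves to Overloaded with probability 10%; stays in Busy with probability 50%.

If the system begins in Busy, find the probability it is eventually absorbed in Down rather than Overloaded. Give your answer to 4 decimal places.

0.8000

Let h(s) be the probability of absorption at Down starting from transient state s. Then h(Down) = 1 and h(Overloaded) = 0. By first-step analysis:
h(Busy) = 0.1·0 + 0.4·1 + 0.5·h(Busy)
Solving: h(Busy) = 0.8000.
Starting from Busy, the probability is 0.8000.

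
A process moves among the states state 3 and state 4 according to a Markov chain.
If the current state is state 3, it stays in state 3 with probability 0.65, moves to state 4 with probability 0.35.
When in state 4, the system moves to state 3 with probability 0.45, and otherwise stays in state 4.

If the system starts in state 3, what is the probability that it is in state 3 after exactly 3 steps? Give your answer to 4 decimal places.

Propagate the distribution vector 3 steps from state 3.
After 0 steps: (1.0000, 0.0000)
After 1 step: (0.6500, 0.3500)
After 2 steps: (0.5800, 0.4200)
After 3 steps: (0.5660, 0.4340)
P(in state 3 after 3 steps) = 0.5660

0.5660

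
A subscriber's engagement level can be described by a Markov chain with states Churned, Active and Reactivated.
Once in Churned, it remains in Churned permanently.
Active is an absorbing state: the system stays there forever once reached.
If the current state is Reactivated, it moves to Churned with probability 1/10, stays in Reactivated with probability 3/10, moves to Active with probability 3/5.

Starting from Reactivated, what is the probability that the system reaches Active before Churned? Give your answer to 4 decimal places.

0.8571

Let h(s) be the probability of absorption at Active starting from transient state s. Then h(Active) = 1 and h(Churned) = 0. By first-step analysis:
h(Reactivated) = 0.1·0 + 0.6·1 + 0.3·h(Reactivated)
Solving: h(Reactivated) = 0.8571.
Starting from Reactivated, the probability is 0.8571.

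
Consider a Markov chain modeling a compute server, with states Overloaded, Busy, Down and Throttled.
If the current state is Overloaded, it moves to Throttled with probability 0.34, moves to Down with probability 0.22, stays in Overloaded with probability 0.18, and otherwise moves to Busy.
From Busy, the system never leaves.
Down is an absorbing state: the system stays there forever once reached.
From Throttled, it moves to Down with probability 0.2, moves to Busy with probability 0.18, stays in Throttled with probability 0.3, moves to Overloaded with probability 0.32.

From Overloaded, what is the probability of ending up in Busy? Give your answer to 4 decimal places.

Let h(s) be the probability of absorption at Busy starting from transient state s. Then h(Busy) = 1 and h(Down) = 0. By first-step analysis:
h(Overloaded) = 0.18·h(Overloaded) + 0.26·1 + 0.22·0 + 0.34·h(Throttled)
h(Throttled) = 0.32·h(Overloaded) + 0.18·1 + 0.2·0 + 0.3·h(Throttled)
Solving: h(Overloaded) = 0.5228, h(Throttled) = 0.4961.
Starting from Overloaded, the probability is 0.5228.

0.5228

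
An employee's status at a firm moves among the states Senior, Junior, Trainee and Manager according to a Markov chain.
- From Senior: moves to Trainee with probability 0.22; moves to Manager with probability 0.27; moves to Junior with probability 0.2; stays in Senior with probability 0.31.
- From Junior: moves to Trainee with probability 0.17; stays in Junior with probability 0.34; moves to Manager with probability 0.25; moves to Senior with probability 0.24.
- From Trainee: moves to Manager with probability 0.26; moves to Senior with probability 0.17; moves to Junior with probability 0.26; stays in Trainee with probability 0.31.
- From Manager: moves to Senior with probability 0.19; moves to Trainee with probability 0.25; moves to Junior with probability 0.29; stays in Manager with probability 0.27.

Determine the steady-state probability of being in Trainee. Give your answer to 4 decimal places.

0.2352

Let the stationary distribution be π with π = πP and π_1 + π_2 + π_3 + π_4 = 1.
π_1 = 0.31·π_1 + 0.24·π_2 + 0.17·π_3 + 0.19·π_4
π_2 = 0.2·π_1 + 0.34·π_2 + 0.26·π_3 + 0.29·π_4
π_3 = 0.22·π_1 + 0.17·π_2 + 0.31·π_3 + 0.25·π_4
Solving with the normalization constraint gives π = (0.2263, 0.2764, 0.2352, 0.2621).
So the stationary probability of Trainee is 0.2352.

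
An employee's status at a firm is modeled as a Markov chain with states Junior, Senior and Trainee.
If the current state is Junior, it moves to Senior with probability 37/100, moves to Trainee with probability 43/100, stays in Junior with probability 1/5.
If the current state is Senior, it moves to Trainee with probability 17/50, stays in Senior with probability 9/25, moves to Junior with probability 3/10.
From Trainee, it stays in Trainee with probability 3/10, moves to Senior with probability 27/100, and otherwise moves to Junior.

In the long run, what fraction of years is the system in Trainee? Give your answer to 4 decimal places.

0.3541

Let the stationary distribution be π with π = πP and π_1 + π_2 + π_3 = 1.
π_1 = 0.2·π_1 + 0.3·π_2 + 0.43·π_3
π_2 = 0.37·π_1 + 0.36·π_2 + 0.27·π_3
Solving with the normalization constraint gives π = (0.3146, 0.3313, 0.3541).
So the stationary probability of Trainee is 0.3541.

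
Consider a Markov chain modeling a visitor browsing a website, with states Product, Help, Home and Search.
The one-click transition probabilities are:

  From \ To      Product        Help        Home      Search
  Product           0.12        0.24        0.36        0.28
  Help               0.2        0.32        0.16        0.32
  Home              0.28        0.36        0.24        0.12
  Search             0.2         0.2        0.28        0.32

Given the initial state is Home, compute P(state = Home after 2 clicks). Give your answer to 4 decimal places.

0.2496

Propagate the distribution vector 2 clicks from Home.
After 0 clicks: (0.0000, 0.0000, 1.0000, 0.0000)
After 1 click: (0.2800, 0.3600, 0.2400, 0.1200)
After 2 clicks: (0.1968, 0.2928, 0.2496, 0.2608)
P(in Home after 2 clicks) = 0.2496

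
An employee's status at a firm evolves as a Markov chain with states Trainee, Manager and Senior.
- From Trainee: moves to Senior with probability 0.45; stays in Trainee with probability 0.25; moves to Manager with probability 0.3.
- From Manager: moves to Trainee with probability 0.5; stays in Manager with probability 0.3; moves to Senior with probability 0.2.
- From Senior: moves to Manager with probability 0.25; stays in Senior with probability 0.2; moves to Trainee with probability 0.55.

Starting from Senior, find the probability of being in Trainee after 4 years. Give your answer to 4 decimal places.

Propagate the distribution vector 4 years from Senior.
After 0 years: (0.0000, 0.0000, 1.0000)
After 1 year: (0.5500, 0.2500, 0.2000)
After 2 years: (0.3725, 0.2900, 0.3375)
After 3 years: (0.4238, 0.2831, 0.2931)
After 4 years: (0.4087, 0.2853, 0.3059)
P(in Trainee after 4 years) = 0.4087

0.4087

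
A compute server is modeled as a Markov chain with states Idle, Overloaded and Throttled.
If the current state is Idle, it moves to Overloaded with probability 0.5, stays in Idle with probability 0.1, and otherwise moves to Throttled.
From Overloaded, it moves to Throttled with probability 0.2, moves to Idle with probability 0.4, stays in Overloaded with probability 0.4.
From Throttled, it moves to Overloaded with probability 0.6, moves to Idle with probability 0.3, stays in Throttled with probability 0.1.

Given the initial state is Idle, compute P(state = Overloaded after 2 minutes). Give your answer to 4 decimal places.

Sum over the intermediate state after 1 minute:
P = P(Idle→Idle)·P(Idle→Overloaded) + P(Idle→Overloaded)·P(Overloaded→Overloaded) + P(Idle→Throttled)·P(Throttled→Overloaded)
  = 0.1×0.5 + 0.5×0.4 + 0.4×0.6
  = 0.0500 + 0.2000 + 0.2400 = 0.4900

0.4900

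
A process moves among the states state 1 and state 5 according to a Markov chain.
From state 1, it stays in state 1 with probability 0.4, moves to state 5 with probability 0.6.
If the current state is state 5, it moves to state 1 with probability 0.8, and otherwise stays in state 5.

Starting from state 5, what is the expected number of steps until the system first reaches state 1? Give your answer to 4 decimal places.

1.2500

Let t(s) be the expected number of steps to first reach state 1 from state s, with t(state 1) = 0. Conditioning on the first step:
t(state 5) = 1 + 0.2·t(state 5)
Solving: t(state 5) = 1.2500.
Expected steps from state 5 to state 1: 1.2500.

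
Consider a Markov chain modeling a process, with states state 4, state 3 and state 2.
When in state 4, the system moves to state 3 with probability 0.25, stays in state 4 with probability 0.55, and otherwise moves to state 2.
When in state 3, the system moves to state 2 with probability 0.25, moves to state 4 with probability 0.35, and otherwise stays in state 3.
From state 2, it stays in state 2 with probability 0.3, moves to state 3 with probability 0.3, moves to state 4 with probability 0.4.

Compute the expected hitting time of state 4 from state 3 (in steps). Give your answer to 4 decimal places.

2.7536

Let t(s) be the expected number of steps to first reach state 4 from state s, with t(state 4) = 0. Conditioning on the first step:
t(state 3) = 1 + 0.4·t(state 3) + 0.25·t(state 2)
t(state 2) = 1 + 0.3·t(state 3) + 0.3·t(state 2)
Solving: t(state 3) = 2.7536, t(state 2) = 2.6087.
Expected steps from state 3 to state 4: 2.7536.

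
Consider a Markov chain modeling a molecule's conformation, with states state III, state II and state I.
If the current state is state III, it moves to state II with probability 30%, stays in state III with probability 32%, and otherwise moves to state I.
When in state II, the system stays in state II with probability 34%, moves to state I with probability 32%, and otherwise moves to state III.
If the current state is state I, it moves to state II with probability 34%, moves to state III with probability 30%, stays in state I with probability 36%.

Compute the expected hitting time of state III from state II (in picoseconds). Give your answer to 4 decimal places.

3.0612

Let t(s) be the expected number of picoseconds to first reach state III from state s, with t(state III) = 0. Conditioning on the first picosecond:
t(state II) = 1 + 0.34·t(state II) + 0.32·t(state I)
t(state I) = 1 + 0.34·t(state II) + 0.36·t(state I)
Solving: t(state II) = 3.0612, t(state I) = 3.1888.
Expected picoseconds from state II to state III: 3.0612.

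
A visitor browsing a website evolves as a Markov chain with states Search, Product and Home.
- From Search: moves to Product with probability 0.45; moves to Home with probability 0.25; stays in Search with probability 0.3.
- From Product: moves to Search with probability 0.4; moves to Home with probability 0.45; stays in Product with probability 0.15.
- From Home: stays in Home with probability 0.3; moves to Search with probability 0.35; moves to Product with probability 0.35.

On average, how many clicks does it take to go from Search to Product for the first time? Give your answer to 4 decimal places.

2.3602

Let t(s) be the expected number of clicks to first reach Product from state s, with t(Product) = 0. Conditioning on the first click:
t(Search) = 1 + 0.3·t(Search) + 0.25·t(Home)
t(Home) = 1 + 0.35·t(Search) + 0.3·t(Home)
Solving: t(Search) = 2.3602, t(Home) = 2.6087.
Expected clicks from Search to Product: 2.3602.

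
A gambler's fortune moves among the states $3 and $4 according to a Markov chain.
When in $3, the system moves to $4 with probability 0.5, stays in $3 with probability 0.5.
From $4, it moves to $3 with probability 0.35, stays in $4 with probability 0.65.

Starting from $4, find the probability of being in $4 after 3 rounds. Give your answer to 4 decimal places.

Propagate the distribution vector 3 rounds from $4.
After 0 rounds: (0.0000, 1.0000)
After 1 round: (0.3500, 0.6500)
After 2 rounds: (0.4025, 0.5975)
After 3 rounds: (0.4104, 0.5896)
P(in $4 after 3 rounds) = 0.5896

0.5896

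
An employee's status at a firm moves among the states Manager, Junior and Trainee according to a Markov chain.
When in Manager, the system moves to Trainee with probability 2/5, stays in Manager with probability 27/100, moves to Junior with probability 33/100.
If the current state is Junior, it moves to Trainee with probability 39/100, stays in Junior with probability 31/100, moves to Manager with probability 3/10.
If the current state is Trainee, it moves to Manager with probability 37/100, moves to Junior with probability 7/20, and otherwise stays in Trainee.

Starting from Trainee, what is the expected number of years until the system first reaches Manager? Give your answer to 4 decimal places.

2.8865

Let t(s) be the expected number of years to first reach Manager from state s, with t(Manager) = 0. Conditioning on the first year:
t(Junior) = 1 + 0.31·t(Junior) + 0.39·t(Trainee)
t(Trainee) = 1 + 0.35·t(Junior) + 0.28·t(Trainee)
Solving: t(Junior) = 3.0808, t(Trainee) = 2.8865.
Expected years from Trainee to Manager: 2.8865.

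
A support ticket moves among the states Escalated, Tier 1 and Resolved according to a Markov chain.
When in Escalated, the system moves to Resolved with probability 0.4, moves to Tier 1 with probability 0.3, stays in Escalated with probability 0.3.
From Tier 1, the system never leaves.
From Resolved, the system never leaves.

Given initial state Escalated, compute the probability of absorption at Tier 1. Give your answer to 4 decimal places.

Let h(s) be the probability of absorption at Tier 1 starting from transient state s. Then h(Tier 1) = 1 and h(Resolved) = 0. By first-step analysis:
h(Escalated) = 0.3·h(Escalated) + 0.3·1 + 0.4·0
Solving: h(Escalated) = 0.4286.
Starting from Escalated, the probability is 0.4286.

0.4286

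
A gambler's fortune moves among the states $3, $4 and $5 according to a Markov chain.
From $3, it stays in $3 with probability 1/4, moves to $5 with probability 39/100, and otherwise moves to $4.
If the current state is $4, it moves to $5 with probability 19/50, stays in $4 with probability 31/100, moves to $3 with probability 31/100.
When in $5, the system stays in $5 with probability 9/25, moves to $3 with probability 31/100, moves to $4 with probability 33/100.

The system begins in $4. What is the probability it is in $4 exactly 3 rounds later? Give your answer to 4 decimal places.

0.3321

Propagate the distribution vector 3 rounds from $4.
After 0 rounds: (0.0000, 1.0000, 0.0000)
After 1 round: (0.3100, 0.3100, 0.3800)
After 2 rounds: (0.2914, 0.3331, 0.3755)
After 3 rounds: (0.2925, 0.3321, 0.3754)
P(in $4 after 3 rounds) = 0.3321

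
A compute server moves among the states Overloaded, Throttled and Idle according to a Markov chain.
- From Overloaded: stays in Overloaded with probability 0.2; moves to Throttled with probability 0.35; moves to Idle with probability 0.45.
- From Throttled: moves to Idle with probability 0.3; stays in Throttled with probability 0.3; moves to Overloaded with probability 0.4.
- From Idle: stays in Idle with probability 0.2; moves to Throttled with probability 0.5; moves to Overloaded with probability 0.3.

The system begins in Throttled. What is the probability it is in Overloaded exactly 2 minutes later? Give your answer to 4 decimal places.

0.2900

Sum over the intermediate state after 1 minute:
P = P(Throttled→Overloaded)·P(Overloaded→Overloaded) + P(Throttled→Throttled)·P(Throttled→Overloaded) + P(Throttled→Idle)·P(Idle→Overloaded)
  = 0.4×0.2 + 0.3×0.4 + 0.3×0.3
  = 0.0800 + 0.1200 + 0.0900 = 0.2900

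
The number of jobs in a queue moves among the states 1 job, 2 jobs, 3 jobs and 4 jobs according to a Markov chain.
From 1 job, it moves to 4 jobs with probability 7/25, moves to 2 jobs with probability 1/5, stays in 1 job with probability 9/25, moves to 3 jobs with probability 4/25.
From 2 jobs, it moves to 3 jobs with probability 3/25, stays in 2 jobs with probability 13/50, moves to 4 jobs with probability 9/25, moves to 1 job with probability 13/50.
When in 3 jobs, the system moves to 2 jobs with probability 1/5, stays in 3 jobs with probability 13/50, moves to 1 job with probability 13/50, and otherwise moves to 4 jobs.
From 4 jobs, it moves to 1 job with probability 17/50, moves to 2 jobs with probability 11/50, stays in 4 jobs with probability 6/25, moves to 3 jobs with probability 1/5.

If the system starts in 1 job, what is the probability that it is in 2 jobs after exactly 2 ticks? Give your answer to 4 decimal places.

0.2176

Propagate the distribution vector 2 ticks from 1 job.
After 0 ticks: (1.0000, 0.0000, 0.0000, 0.0000)
After 1 tick: (0.3600, 0.2000, 0.1600, 0.2800)
After 2 ticks: (0.3184, 0.2176, 0.1792, 0.2848)
P(in 2 jobs after 2 ticks) = 0.2176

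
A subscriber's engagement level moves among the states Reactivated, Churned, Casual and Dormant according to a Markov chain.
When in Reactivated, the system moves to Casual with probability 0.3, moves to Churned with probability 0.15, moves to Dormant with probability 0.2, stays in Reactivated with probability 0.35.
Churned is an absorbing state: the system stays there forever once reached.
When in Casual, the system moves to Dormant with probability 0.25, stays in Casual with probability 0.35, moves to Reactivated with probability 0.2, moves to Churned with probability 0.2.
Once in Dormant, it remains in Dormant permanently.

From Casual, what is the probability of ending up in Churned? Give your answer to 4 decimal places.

0.4414

Let h(s) be the probability of absorption at Churned starting from transient state s. Then h(Churned) = 1 and h(Dormant) = 0. By first-step analysis:
h(Reactivated) = 0.35·h(Reactivated) + 0.15·1 + 0.3·h(Casual) + 0.2·0
h(Casual) = 0.2·h(Reactivated) + 0.2·1 + 0.35·h(Casual) + 0.25·0
Solving: h(Reactivated) = 0.4345, h(Casual) = 0.4414.
Starting from Casual, the probability is 0.4414.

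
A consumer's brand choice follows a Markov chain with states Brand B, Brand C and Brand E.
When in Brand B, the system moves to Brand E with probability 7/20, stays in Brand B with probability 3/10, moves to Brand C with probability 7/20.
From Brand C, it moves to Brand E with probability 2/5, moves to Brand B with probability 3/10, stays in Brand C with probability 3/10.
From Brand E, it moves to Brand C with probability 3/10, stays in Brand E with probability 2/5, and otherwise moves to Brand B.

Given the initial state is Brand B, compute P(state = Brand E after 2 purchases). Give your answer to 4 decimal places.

0.3850

Sum over the intermediate state after 1 purchase:
P = P(Brand B→Brand B)·P(Brand B→Brand E) + P(Brand B→Brand C)·P(Brand C→Brand E) + P(Brand B→Brand E)·P(Brand E→Brand E)
  = 0.3×0.35 + 0.35×0.4 + 0.35×0.4
  = 0.1050 + 0.1400 + 0.1400 = 0.3850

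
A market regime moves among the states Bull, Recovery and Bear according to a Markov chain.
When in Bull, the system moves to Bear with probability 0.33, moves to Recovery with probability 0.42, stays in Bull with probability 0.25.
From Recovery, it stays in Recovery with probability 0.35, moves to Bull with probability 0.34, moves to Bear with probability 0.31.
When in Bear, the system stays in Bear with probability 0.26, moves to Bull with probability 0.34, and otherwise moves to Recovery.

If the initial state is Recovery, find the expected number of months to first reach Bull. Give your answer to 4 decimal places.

2.9412

Let t(s) be the expected number of months to first reach Bull from state s, with t(Bull) = 0. Conditioning on the first month:
t(Recovery) = 1 + 0.35·t(Recovery) + 0.31·t(Bear)
t(Bear) = 1 + 0.4·t(Recovery) + 0.26·t(Bear)
Solving: t(Recovery) = 2.9412, t(Bear) = 2.9412.
Expected months from Recovery to Bull: 2.9412.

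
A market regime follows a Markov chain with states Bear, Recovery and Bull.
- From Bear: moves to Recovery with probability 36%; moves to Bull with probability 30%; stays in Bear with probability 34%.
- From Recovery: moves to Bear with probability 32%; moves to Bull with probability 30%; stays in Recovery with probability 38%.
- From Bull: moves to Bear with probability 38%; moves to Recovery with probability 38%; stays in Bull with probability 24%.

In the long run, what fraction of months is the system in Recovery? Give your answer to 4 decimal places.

0.3731

Let the stationary distribution be π with π = πP and π_1 + π_2 + π_3 = 1.
π_1 = 0.34·π_1 + 0.32·π_2 + 0.38·π_3
π_2 = 0.36·π_1 + 0.38·π_2 + 0.38·π_3
Solving with the normalization constraint gives π = (0.3439, 0.3731, 0.2830).
So the stationary probability of Recovery is 0.3731.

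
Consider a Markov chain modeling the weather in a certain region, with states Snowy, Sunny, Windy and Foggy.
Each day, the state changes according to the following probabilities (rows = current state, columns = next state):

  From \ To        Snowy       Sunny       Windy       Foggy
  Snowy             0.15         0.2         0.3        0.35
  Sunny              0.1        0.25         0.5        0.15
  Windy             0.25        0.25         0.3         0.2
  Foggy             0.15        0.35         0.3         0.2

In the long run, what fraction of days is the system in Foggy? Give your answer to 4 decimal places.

Let the stationary distribution be π with π = πP and π_1 + π_2 + π_3 + π_4 = 1.
π_1 = 0.15·π_1 + 0.1·π_2 + 0.25·π_3 + 0.15·π_4
π_2 = 0.2·π_1 + 0.25·π_2 + 0.25·π_3 + 0.35·π_4
π_3 = 0.3·π_1 + 0.5·π_2 + 0.3·π_3 + 0.3·π_4
Solving with the normalization constraint gives π = (0.1721, 0.2627, 0.3525, 0.2127).
So the stationary probability of Foggy is 0.2127.

0.2127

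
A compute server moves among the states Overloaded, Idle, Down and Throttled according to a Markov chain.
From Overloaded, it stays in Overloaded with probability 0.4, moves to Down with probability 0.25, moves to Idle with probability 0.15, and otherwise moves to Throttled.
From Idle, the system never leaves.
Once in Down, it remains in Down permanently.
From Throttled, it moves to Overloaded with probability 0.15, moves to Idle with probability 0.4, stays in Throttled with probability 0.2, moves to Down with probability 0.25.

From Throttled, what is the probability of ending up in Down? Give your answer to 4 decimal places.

0.4167

Let h(s) be the probability of absorption at Down starting from transient state s. Then h(Down) = 1 and h(Idle) = 0. By first-step analysis:
h(Overloaded) = 0.4·h(Overloaded) + 0.15·0 + 0.25·1 + 0.2·h(Throttled)
h(Throttled) = 0.15·h(Overloaded) + 0.4·0 + 0.25·1 + 0.2·h(Throttled)
Solving: h(Overloaded) = 0.5556, h(Throttled) = 0.4167.
Starting from Throttled, the probability is 0.4167.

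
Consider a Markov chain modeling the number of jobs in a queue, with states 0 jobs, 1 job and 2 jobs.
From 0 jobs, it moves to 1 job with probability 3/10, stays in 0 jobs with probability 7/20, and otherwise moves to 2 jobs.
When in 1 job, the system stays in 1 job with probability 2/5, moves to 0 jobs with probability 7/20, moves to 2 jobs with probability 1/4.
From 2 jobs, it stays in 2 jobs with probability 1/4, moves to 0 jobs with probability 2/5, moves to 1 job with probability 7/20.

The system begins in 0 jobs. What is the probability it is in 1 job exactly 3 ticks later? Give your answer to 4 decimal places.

Propagate the distribution vector 3 ticks from 0 jobs.
After 0 ticks: (1.0000, 0.0000, 0.0000)
After 1 tick: (0.3500, 0.3000, 0.3500)
After 2 ticks: (0.3675, 0.3475, 0.2850)
After 3 ticks: (0.3643, 0.3490, 0.2868)
P(in 1 job after 3 ticks) = 0.3490

0.3490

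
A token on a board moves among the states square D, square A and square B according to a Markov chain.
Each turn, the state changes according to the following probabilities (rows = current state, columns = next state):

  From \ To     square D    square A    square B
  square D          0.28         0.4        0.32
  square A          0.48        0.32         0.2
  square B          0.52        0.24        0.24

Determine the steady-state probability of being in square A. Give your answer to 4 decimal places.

Let the stationary distribution be π with π = πP and π_1 + π_2 + π_3 = 1.
π_1 = 0.28·π_1 + 0.48·π_2 + 0.52·π_3
π_2 = 0.4·π_1 + 0.32·π_2 + 0.24·π_3
Solving with the normalization constraint gives π = (0.4086, 0.3319, 0.2594).
So the stationary probability of square A is 0.3319.

0.3319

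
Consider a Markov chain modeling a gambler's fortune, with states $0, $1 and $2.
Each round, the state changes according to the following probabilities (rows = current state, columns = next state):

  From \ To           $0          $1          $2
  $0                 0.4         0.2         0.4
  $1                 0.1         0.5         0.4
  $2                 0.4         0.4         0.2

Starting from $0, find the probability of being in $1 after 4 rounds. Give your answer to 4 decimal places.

Propagate the distribution vector 4 rounds from $0.
After 0 rounds: (1.0000, 0.0000, 0.0000)
After 1 round: (0.4000, 0.2000, 0.4000)
After 2 rounds: (0.3400, 0.3400, 0.3200)
After 3 rounds: (0.2980, 0.3660, 0.3360)
After 4 rounds: (0.2902, 0.3770, 0.3328)
P(in $1 after 4 rounds) = 0.3770

0.3770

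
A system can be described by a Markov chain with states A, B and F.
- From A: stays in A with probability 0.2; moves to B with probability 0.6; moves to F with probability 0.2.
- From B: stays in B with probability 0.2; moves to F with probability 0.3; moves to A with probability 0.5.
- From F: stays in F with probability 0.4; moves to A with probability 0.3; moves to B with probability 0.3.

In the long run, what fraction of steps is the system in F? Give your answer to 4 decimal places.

Let the stationary distribution be π with π = πP and π_1 + π_2 + π_3 = 1.
π_1 = 0.2·π_1 + 0.5·π_2 + 0.3·π_3
π_2 = 0.6·π_1 + 0.2·π_2 + 0.3·π_3
Solving with the normalization constraint gives π = (0.3391, 0.3652, 0.2957).
So the stationary probability of F is 0.2957.

0.2957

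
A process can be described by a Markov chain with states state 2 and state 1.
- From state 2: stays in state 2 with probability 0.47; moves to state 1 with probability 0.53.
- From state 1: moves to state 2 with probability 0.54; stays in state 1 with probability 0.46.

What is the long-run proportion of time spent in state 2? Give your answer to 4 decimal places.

0.5047

Let the stationary distribution be π with π = πP and π_1 + π_2 = 1.
π_1 = 0.47·π_1 + 0.54·π_2
Solving with the normalization constraint gives π = (0.5047, 0.4953).
So the stationary probability of state 2 is 0.5047.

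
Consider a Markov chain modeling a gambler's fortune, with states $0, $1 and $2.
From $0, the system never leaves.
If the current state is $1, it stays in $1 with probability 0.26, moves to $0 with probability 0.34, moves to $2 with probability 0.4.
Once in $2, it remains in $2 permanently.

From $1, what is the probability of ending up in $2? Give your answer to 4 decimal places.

Let h(s) be the probability of absorption at $2 starting from transient state s. Then h($2) = 1 and h($0) = 0. By first-step analysis:
h($1) = 0.34·0 + 0.26·h($1) + 0.4·1
Solving: h($1) = 0.5405.
Starting from $1, the probability is 0.5405.

0.5405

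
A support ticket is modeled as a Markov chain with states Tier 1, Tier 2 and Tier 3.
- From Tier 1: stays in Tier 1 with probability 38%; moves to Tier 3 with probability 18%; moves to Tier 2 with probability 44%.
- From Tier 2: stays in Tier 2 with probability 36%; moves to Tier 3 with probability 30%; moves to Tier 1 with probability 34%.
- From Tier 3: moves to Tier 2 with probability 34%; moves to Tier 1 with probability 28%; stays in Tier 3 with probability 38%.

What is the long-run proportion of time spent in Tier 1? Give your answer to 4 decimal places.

0.3365

Let the stationary distribution be π with π = πP and π_1 + π_2 + π_3 = 1.
π_1 = 0.38·π_1 + 0.34·π_2 + 0.28·π_3
π_2 = 0.44·π_1 + 0.36·π_2 + 0.34·π_3
Solving with the normalization constraint gives π = (0.3365, 0.3813, 0.2822).
So the stationary probability of Tier 1 is 0.3365.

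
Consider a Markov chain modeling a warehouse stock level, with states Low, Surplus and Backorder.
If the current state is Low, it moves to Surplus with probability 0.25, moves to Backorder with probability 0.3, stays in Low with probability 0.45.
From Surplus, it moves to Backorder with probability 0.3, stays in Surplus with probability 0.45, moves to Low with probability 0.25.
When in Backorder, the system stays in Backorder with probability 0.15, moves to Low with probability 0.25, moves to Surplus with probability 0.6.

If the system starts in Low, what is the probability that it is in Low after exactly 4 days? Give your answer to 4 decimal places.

Propagate the distribution vector 4 days from Low.
After 0 days: (1.0000, 0.0000, 0.0000)
After 1 day: (0.4500, 0.2500, 0.3000)
After 2 days: (0.3400, 0.4050, 0.2550)
After 3 days: (0.3180, 0.4203, 0.2618)
After 4 days: (0.3136, 0.4257, 0.2607)
P(in Low after 4 days) = 0.3136

0.3136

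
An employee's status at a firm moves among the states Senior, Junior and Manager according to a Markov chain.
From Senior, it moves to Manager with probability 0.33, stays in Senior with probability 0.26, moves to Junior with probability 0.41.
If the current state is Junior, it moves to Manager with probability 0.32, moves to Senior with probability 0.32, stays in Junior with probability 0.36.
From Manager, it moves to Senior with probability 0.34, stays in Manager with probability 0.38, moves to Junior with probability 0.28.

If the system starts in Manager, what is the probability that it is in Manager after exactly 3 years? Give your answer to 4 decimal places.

Propagate the distribution vector 3 years from Manager.
After 0 years: (0.0000, 0.0000, 1.0000)
After 1 year: (0.3400, 0.2800, 0.3800)
After 2 years: (0.3072, 0.3466, 0.3462)
After 3 years: (0.3085, 0.3477, 0.3438)
P(in Manager after 3 years) = 0.3438

0.3438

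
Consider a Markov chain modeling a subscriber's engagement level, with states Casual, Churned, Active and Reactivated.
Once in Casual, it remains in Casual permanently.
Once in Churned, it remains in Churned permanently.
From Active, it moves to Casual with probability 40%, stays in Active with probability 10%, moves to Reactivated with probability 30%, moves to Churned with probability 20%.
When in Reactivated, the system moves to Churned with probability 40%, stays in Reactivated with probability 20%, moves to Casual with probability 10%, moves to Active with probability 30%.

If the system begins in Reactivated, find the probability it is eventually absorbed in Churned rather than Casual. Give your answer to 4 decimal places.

0.6667

Let h(s) be the probability of absorption at Churned starting from transient state s. Then h(Churned) = 1 and h(Casual) = 0. By first-step analysis:
h(Active) = 0.4·0 + 0.2·1 + 0.1·h(Active) + 0.3·h(Reactivated)
h(Reactivated) = 0.1·0 + 0.4·1 + 0.3·h(Active) + 0.2·h(Reactivated)
Solving: h(Active) = 0.4444, h(Reactivated) = 0.6667.
Starting from Reactivated, the probability is 0.6667.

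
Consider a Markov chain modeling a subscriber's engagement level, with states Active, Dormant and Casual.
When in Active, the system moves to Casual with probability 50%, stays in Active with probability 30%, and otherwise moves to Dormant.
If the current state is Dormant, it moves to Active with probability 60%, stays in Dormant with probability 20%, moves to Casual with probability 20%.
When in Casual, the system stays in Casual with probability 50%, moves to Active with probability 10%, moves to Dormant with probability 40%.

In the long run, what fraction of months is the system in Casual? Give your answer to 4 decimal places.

0.4151

Let the stationary distribution be π with π = πP and π_1 + π_2 + π_3 = 1.
π_1 = 0.3·π_1 + 0.6·π_2 + 0.1·π_3
π_2 = 0.2·π_1 + 0.2·π_2 + 0.4·π_3
Solving with the normalization constraint gives π = (0.3019, 0.2830, 0.4151).
So the stationary probability of Casual is 0.4151.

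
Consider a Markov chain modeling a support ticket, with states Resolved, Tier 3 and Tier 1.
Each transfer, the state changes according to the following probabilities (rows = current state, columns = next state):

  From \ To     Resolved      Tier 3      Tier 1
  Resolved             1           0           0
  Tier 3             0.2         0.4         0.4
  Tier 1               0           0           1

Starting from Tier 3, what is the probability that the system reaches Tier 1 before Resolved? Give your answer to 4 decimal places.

0.6667

Let h(s) be the probability of absorption at Tier 1 starting from transient state s. Then h(Tier 1) = 1 and h(Resolved) = 0. By first-step analysis:
h(Tier 3) = 0.2·0 + 0.4·h(Tier 3) + 0.4·1
Solving: h(Tier 3) = 0.6667.
Starting from Tier 3, the probability is 0.6667.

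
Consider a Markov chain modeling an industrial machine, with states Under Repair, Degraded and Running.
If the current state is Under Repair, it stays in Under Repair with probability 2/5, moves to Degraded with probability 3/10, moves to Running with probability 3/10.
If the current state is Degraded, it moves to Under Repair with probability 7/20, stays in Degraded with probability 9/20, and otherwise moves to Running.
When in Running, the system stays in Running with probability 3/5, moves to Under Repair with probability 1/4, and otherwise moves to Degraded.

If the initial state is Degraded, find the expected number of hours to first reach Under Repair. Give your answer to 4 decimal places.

Let t(s) be the expected number of hours to first reach Under Repair from state s, with t(Under Repair) = 0. Conditioning on the first hour:
t(Degraded) = 1 + 0.45·t(Degraded) + 0.2·t(Running)
t(Running) = 1 + 0.15·t(Degraded) + 0.6·t(Running)
Solving: t(Degraded) = 3.1579, t(Running) = 3.6842.
Expected hours from Degraded to Under Repair: 3.1579.

3.1579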